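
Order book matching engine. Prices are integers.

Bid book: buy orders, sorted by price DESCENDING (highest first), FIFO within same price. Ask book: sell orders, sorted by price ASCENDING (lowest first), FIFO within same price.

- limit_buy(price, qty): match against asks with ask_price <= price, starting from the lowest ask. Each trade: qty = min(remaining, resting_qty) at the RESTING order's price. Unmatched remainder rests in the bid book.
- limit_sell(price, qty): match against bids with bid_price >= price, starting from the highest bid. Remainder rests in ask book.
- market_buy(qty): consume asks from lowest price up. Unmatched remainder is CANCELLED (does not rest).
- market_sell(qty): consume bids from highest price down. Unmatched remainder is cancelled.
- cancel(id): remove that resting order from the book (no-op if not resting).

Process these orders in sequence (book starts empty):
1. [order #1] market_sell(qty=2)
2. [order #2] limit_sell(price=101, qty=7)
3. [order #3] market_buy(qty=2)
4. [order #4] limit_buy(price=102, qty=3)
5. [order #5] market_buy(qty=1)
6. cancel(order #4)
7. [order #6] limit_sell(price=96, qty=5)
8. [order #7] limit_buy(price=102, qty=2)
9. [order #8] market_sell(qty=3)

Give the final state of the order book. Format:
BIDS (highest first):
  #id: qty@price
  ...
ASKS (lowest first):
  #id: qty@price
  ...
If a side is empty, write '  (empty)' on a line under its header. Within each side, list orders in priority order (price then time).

After op 1 [order #1] market_sell(qty=2): fills=none; bids=[-] asks=[-]
After op 2 [order #2] limit_sell(price=101, qty=7): fills=none; bids=[-] asks=[#2:7@101]
After op 3 [order #3] market_buy(qty=2): fills=#3x#2:2@101; bids=[-] asks=[#2:5@101]
After op 4 [order #4] limit_buy(price=102, qty=3): fills=#4x#2:3@101; bids=[-] asks=[#2:2@101]
After op 5 [order #5] market_buy(qty=1): fills=#5x#2:1@101; bids=[-] asks=[#2:1@101]
After op 6 cancel(order #4): fills=none; bids=[-] asks=[#2:1@101]
After op 7 [order #6] limit_sell(price=96, qty=5): fills=none; bids=[-] asks=[#6:5@96 #2:1@101]
After op 8 [order #7] limit_buy(price=102, qty=2): fills=#7x#6:2@96; bids=[-] asks=[#6:3@96 #2:1@101]
After op 9 [order #8] market_sell(qty=3): fills=none; bids=[-] asks=[#6:3@96 #2:1@101]

Answer: BIDS (highest first):
  (empty)
ASKS (lowest first):
  #6: 3@96
  #2: 1@101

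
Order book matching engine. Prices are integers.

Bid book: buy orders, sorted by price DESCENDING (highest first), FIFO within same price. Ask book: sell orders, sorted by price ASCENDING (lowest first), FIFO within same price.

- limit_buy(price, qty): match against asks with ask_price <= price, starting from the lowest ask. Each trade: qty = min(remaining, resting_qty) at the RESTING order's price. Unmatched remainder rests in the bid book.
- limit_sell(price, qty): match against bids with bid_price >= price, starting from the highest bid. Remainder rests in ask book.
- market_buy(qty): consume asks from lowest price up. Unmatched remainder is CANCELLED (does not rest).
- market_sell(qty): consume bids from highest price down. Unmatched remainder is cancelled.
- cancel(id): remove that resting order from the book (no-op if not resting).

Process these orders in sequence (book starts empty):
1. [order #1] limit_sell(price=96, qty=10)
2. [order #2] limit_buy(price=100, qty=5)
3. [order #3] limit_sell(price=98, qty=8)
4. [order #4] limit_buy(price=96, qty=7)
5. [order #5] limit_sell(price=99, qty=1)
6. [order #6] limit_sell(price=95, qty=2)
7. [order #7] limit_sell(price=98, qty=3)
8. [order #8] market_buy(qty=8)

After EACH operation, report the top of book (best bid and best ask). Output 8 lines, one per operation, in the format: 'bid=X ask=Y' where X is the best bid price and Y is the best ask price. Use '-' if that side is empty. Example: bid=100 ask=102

After op 1 [order #1] limit_sell(price=96, qty=10): fills=none; bids=[-] asks=[#1:10@96]
After op 2 [order #2] limit_buy(price=100, qty=5): fills=#2x#1:5@96; bids=[-] asks=[#1:5@96]
After op 3 [order #3] limit_sell(price=98, qty=8): fills=none; bids=[-] asks=[#1:5@96 #3:8@98]
After op 4 [order #4] limit_buy(price=96, qty=7): fills=#4x#1:5@96; bids=[#4:2@96] asks=[#3:8@98]
After op 5 [order #5] limit_sell(price=99, qty=1): fills=none; bids=[#4:2@96] asks=[#3:8@98 #5:1@99]
After op 6 [order #6] limit_sell(price=95, qty=2): fills=#4x#6:2@96; bids=[-] asks=[#3:8@98 #5:1@99]
After op 7 [order #7] limit_sell(price=98, qty=3): fills=none; bids=[-] asks=[#3:8@98 #7:3@98 #5:1@99]
After op 8 [order #8] market_buy(qty=8): fills=#8x#3:8@98; bids=[-] asks=[#7:3@98 #5:1@99]

Answer: bid=- ask=96
bid=- ask=96
bid=- ask=96
bid=96 ask=98
bid=96 ask=98
bid=- ask=98
bid=- ask=98
bid=- ask=98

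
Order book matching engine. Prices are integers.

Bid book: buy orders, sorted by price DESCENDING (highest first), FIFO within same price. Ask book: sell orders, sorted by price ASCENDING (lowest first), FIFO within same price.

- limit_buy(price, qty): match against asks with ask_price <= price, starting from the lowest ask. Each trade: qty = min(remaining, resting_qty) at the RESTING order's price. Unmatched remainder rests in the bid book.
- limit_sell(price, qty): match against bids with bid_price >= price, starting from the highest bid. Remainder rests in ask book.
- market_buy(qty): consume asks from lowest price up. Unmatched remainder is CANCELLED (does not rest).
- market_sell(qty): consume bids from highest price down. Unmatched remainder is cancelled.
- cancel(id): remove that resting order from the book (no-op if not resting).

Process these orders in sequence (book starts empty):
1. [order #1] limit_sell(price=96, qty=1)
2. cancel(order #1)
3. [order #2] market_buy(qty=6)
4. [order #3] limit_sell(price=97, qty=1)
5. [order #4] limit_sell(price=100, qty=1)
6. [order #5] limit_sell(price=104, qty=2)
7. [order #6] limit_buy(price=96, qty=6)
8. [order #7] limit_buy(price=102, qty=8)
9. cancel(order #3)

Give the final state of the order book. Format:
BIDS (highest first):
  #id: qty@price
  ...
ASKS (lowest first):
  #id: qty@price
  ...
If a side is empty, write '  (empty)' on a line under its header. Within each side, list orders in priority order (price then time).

After op 1 [order #1] limit_sell(price=96, qty=1): fills=none; bids=[-] asks=[#1:1@96]
After op 2 cancel(order #1): fills=none; bids=[-] asks=[-]
After op 3 [order #2] market_buy(qty=6): fills=none; bids=[-] asks=[-]
After op 4 [order #3] limit_sell(price=97, qty=1): fills=none; bids=[-] asks=[#3:1@97]
After op 5 [order #4] limit_sell(price=100, qty=1): fills=none; bids=[-] asks=[#3:1@97 #4:1@100]
After op 6 [order #5] limit_sell(price=104, qty=2): fills=none; bids=[-] asks=[#3:1@97 #4:1@100 #5:2@104]
After op 7 [order #6] limit_buy(price=96, qty=6): fills=none; bids=[#6:6@96] asks=[#3:1@97 #4:1@100 #5:2@104]
After op 8 [order #7] limit_buy(price=102, qty=8): fills=#7x#3:1@97 #7x#4:1@100; bids=[#7:6@102 #6:6@96] asks=[#5:2@104]
After op 9 cancel(order #3): fills=none; bids=[#7:6@102 #6:6@96] asks=[#5:2@104]

Answer: BIDS (highest first):
  #7: 6@102
  #6: 6@96
ASKS (lowest first):
  #5: 2@104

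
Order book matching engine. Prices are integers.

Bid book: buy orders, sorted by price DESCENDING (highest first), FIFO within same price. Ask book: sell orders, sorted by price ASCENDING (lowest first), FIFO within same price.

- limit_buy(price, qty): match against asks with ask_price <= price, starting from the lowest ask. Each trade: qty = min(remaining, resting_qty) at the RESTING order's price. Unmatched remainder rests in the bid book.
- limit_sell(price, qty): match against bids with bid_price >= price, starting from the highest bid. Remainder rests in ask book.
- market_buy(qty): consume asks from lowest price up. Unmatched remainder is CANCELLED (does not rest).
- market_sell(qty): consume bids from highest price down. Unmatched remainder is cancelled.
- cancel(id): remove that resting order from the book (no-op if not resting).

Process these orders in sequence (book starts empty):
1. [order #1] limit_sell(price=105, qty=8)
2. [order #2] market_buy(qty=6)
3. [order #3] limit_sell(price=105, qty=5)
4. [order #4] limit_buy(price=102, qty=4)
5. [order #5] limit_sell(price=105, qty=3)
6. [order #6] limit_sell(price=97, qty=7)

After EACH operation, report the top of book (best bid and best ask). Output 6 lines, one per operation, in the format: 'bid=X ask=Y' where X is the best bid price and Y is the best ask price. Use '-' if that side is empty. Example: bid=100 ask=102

After op 1 [order #1] limit_sell(price=105, qty=8): fills=none; bids=[-] asks=[#1:8@105]
After op 2 [order #2] market_buy(qty=6): fills=#2x#1:6@105; bids=[-] asks=[#1:2@105]
After op 3 [order #3] limit_sell(price=105, qty=5): fills=none; bids=[-] asks=[#1:2@105 #3:5@105]
After op 4 [order #4] limit_buy(price=102, qty=4): fills=none; bids=[#4:4@102] asks=[#1:2@105 #3:5@105]
After op 5 [order #5] limit_sell(price=105, qty=3): fills=none; bids=[#4:4@102] asks=[#1:2@105 #3:5@105 #5:3@105]
After op 6 [order #6] limit_sell(price=97, qty=7): fills=#4x#6:4@102; bids=[-] asks=[#6:3@97 #1:2@105 #3:5@105 #5:3@105]

Answer: bid=- ask=105
bid=- ask=105
bid=- ask=105
bid=102 ask=105
bid=102 ask=105
bid=- ask=97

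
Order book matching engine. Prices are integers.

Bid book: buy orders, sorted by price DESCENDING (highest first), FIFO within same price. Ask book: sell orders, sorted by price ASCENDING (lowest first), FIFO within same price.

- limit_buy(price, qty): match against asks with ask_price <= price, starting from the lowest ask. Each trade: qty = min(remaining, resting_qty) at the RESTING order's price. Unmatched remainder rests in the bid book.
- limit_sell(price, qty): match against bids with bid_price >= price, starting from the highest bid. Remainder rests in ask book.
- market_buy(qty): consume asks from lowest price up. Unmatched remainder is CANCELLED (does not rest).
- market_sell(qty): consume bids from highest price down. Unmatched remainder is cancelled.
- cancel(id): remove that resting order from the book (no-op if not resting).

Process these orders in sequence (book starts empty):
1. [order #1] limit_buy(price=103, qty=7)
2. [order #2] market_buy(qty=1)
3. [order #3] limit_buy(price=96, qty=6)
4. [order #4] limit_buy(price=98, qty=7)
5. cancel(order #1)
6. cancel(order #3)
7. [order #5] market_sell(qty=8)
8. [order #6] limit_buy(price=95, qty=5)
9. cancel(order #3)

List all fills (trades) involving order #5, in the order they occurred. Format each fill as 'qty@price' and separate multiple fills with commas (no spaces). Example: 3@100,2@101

After op 1 [order #1] limit_buy(price=103, qty=7): fills=none; bids=[#1:7@103] asks=[-]
After op 2 [order #2] market_buy(qty=1): fills=none; bids=[#1:7@103] asks=[-]
After op 3 [order #3] limit_buy(price=96, qty=6): fills=none; bids=[#1:7@103 #3:6@96] asks=[-]
After op 4 [order #4] limit_buy(price=98, qty=7): fills=none; bids=[#1:7@103 #4:7@98 #3:6@96] asks=[-]
After op 5 cancel(order #1): fills=none; bids=[#4:7@98 #3:6@96] asks=[-]
After op 6 cancel(order #3): fills=none; bids=[#4:7@98] asks=[-]
After op 7 [order #5] market_sell(qty=8): fills=#4x#5:7@98; bids=[-] asks=[-]
After op 8 [order #6] limit_buy(price=95, qty=5): fills=none; bids=[#6:5@95] asks=[-]
After op 9 cancel(order #3): fills=none; bids=[#6:5@95] asks=[-]

Answer: 7@98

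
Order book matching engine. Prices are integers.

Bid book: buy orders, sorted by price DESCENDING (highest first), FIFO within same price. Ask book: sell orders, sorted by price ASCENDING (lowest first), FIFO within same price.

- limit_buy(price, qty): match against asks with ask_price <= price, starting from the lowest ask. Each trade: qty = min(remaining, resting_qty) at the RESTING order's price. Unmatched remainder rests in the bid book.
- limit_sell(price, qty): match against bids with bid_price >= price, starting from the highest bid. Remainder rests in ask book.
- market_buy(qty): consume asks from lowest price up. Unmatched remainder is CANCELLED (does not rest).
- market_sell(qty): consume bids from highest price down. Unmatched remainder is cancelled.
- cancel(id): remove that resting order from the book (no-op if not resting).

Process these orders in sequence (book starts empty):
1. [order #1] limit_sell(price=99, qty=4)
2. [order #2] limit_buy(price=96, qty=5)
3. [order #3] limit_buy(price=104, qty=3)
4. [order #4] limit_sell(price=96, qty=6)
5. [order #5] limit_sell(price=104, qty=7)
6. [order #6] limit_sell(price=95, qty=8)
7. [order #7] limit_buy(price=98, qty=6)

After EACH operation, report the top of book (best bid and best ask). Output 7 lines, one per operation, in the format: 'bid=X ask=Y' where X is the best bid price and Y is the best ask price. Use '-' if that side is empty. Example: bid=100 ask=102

Answer: bid=- ask=99
bid=96 ask=99
bid=96 ask=99
bid=- ask=96
bid=- ask=96
bid=- ask=95
bid=- ask=95

Derivation:
After op 1 [order #1] limit_sell(price=99, qty=4): fills=none; bids=[-] asks=[#1:4@99]
After op 2 [order #2] limit_buy(price=96, qty=5): fills=none; bids=[#2:5@96] asks=[#1:4@99]
After op 3 [order #3] limit_buy(price=104, qty=3): fills=#3x#1:3@99; bids=[#2:5@96] asks=[#1:1@99]
After op 4 [order #4] limit_sell(price=96, qty=6): fills=#2x#4:5@96; bids=[-] asks=[#4:1@96 #1:1@99]
After op 5 [order #5] limit_sell(price=104, qty=7): fills=none; bids=[-] asks=[#4:1@96 #1:1@99 #5:7@104]
After op 6 [order #6] limit_sell(price=95, qty=8): fills=none; bids=[-] asks=[#6:8@95 #4:1@96 #1:1@99 #5:7@104]
After op 7 [order #7] limit_buy(price=98, qty=6): fills=#7x#6:6@95; bids=[-] asks=[#6:2@95 #4:1@96 #1:1@99 #5:7@104]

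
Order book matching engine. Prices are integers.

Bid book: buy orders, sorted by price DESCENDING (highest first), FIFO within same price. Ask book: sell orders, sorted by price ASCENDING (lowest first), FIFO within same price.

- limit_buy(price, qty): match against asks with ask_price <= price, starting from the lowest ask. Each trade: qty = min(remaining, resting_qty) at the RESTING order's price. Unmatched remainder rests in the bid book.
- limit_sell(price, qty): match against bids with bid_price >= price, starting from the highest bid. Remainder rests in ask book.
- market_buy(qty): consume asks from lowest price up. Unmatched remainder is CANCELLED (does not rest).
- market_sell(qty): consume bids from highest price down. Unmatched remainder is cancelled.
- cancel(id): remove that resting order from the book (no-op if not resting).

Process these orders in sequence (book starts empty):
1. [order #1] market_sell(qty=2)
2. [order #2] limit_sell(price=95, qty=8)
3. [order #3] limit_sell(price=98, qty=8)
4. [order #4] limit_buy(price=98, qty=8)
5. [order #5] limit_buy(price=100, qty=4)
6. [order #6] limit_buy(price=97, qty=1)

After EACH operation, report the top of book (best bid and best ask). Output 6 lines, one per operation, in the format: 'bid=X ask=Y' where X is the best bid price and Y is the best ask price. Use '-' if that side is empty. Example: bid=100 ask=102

Answer: bid=- ask=-
bid=- ask=95
bid=- ask=95
bid=- ask=98
bid=- ask=98
bid=97 ask=98

Derivation:
After op 1 [order #1] market_sell(qty=2): fills=none; bids=[-] asks=[-]
After op 2 [order #2] limit_sell(price=95, qty=8): fills=none; bids=[-] asks=[#2:8@95]
After op 3 [order #3] limit_sell(price=98, qty=8): fills=none; bids=[-] asks=[#2:8@95 #3:8@98]
After op 4 [order #4] limit_buy(price=98, qty=8): fills=#4x#2:8@95; bids=[-] asks=[#3:8@98]
After op 5 [order #5] limit_buy(price=100, qty=4): fills=#5x#3:4@98; bids=[-] asks=[#3:4@98]
After op 6 [order #6] limit_buy(price=97, qty=1): fills=none; bids=[#6:1@97] asks=[#3:4@98]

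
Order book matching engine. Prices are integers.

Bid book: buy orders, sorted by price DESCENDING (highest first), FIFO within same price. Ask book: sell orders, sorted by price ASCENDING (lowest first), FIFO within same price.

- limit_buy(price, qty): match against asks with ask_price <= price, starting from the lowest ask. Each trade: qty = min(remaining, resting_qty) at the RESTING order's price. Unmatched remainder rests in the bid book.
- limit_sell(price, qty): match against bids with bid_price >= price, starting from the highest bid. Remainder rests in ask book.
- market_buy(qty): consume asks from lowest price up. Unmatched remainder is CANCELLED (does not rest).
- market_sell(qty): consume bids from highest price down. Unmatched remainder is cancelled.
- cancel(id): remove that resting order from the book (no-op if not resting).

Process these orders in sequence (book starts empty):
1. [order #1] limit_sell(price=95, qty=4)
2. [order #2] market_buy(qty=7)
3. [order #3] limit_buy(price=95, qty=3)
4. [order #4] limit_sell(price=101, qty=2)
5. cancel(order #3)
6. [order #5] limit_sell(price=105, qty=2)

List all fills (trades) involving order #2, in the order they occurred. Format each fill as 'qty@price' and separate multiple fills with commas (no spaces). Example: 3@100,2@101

Answer: 4@95

Derivation:
After op 1 [order #1] limit_sell(price=95, qty=4): fills=none; bids=[-] asks=[#1:4@95]
After op 2 [order #2] market_buy(qty=7): fills=#2x#1:4@95; bids=[-] asks=[-]
After op 3 [order #3] limit_buy(price=95, qty=3): fills=none; bids=[#3:3@95] asks=[-]
After op 4 [order #4] limit_sell(price=101, qty=2): fills=none; bids=[#3:3@95] asks=[#4:2@101]
After op 5 cancel(order #3): fills=none; bids=[-] asks=[#4:2@101]
After op 6 [order #5] limit_sell(price=105, qty=2): fills=none; bids=[-] asks=[#4:2@101 #5:2@105]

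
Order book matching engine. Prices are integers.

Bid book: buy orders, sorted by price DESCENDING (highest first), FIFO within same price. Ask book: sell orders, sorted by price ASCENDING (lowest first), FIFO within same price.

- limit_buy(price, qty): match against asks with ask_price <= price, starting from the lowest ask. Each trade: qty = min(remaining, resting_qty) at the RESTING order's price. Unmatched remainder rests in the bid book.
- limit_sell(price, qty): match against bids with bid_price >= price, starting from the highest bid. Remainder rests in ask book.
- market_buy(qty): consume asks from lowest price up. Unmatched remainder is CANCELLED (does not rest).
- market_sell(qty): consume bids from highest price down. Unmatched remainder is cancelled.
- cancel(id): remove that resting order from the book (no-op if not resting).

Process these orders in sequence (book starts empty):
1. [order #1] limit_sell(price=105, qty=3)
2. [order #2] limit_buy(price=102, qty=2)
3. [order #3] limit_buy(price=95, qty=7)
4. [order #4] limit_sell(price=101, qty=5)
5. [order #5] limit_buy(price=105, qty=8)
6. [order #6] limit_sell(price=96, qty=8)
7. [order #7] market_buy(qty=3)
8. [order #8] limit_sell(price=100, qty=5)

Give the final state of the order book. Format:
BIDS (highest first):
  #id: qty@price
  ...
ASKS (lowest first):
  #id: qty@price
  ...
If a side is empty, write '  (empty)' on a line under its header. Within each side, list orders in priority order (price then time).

Answer: BIDS (highest first):
  #3: 7@95
ASKS (lowest first):
  #6: 3@96
  #8: 5@100

Derivation:
After op 1 [order #1] limit_sell(price=105, qty=3): fills=none; bids=[-] asks=[#1:3@105]
After op 2 [order #2] limit_buy(price=102, qty=2): fills=none; bids=[#2:2@102] asks=[#1:3@105]
After op 3 [order #3] limit_buy(price=95, qty=7): fills=none; bids=[#2:2@102 #3:7@95] asks=[#1:3@105]
After op 4 [order #4] limit_sell(price=101, qty=5): fills=#2x#4:2@102; bids=[#3:7@95] asks=[#4:3@101 #1:3@105]
After op 5 [order #5] limit_buy(price=105, qty=8): fills=#5x#4:3@101 #5x#1:3@105; bids=[#5:2@105 #3:7@95] asks=[-]
After op 6 [order #6] limit_sell(price=96, qty=8): fills=#5x#6:2@105; bids=[#3:7@95] asks=[#6:6@96]
After op 7 [order #7] market_buy(qty=3): fills=#7x#6:3@96; bids=[#3:7@95] asks=[#6:3@96]
After op 8 [order #8] limit_sell(price=100, qty=5): fills=none; bids=[#3:7@95] asks=[#6:3@96 #8:5@100]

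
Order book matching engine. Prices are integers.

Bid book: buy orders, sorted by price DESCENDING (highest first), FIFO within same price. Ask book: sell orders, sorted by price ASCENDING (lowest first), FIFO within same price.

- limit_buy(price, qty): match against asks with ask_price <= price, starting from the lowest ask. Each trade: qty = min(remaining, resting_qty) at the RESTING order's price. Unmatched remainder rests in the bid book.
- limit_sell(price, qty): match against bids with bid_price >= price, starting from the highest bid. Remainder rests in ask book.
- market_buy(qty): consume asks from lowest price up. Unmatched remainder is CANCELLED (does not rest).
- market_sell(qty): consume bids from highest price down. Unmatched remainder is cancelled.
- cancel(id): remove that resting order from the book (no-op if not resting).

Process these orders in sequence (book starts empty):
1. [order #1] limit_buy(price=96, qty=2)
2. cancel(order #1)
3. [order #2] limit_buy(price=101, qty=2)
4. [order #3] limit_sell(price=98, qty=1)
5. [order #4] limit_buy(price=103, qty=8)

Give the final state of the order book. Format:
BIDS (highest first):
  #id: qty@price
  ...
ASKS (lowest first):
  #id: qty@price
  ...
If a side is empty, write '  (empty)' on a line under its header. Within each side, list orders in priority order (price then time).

Answer: BIDS (highest first):
  #4: 8@103
  #2: 1@101
ASKS (lowest first):
  (empty)

Derivation:
After op 1 [order #1] limit_buy(price=96, qty=2): fills=none; bids=[#1:2@96] asks=[-]
After op 2 cancel(order #1): fills=none; bids=[-] asks=[-]
After op 3 [order #2] limit_buy(price=101, qty=2): fills=none; bids=[#2:2@101] asks=[-]
After op 4 [order #3] limit_sell(price=98, qty=1): fills=#2x#3:1@101; bids=[#2:1@101] asks=[-]
After op 5 [order #4] limit_buy(price=103, qty=8): fills=none; bids=[#4:8@103 #2:1@101] asks=[-]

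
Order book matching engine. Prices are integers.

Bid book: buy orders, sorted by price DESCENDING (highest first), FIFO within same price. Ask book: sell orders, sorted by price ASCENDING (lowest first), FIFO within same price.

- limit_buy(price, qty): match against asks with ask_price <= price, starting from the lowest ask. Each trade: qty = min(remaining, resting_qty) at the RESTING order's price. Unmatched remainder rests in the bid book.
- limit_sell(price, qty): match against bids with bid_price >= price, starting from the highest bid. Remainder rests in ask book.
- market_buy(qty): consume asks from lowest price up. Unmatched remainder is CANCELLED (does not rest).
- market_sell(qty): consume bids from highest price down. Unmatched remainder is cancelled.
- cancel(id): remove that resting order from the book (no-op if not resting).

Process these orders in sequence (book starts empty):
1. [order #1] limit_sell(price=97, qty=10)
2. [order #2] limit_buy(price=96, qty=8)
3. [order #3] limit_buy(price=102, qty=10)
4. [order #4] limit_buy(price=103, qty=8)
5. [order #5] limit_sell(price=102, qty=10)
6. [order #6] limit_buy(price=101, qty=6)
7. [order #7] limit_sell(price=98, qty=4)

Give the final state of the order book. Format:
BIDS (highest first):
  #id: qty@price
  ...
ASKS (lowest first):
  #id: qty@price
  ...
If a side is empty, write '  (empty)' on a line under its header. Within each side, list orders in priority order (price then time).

After op 1 [order #1] limit_sell(price=97, qty=10): fills=none; bids=[-] asks=[#1:10@97]
After op 2 [order #2] limit_buy(price=96, qty=8): fills=none; bids=[#2:8@96] asks=[#1:10@97]
After op 3 [order #3] limit_buy(price=102, qty=10): fills=#3x#1:10@97; bids=[#2:8@96] asks=[-]
After op 4 [order #4] limit_buy(price=103, qty=8): fills=none; bids=[#4:8@103 #2:8@96] asks=[-]
After op 5 [order #5] limit_sell(price=102, qty=10): fills=#4x#5:8@103; bids=[#2:8@96] asks=[#5:2@102]
After op 6 [order #6] limit_buy(price=101, qty=6): fills=none; bids=[#6:6@101 #2:8@96] asks=[#5:2@102]
After op 7 [order #7] limit_sell(price=98, qty=4): fills=#6x#7:4@101; bids=[#6:2@101 #2:8@96] asks=[#5:2@102]

Answer: BIDS (highest first):
  #6: 2@101
  #2: 8@96
ASKS (lowest first):
  #5: 2@102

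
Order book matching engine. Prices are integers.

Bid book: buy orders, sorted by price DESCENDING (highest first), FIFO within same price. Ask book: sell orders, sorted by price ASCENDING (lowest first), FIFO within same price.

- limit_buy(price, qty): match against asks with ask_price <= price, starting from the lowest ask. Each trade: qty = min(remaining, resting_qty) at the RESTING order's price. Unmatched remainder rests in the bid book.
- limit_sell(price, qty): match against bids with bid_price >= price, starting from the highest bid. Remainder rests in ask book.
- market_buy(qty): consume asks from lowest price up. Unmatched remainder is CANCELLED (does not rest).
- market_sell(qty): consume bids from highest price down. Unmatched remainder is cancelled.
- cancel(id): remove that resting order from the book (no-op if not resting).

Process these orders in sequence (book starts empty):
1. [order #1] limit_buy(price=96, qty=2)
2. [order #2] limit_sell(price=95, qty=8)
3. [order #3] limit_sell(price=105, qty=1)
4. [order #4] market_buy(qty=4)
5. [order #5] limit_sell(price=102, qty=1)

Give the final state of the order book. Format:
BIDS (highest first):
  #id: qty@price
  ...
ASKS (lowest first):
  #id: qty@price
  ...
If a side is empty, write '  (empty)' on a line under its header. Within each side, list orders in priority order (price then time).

After op 1 [order #1] limit_buy(price=96, qty=2): fills=none; bids=[#1:2@96] asks=[-]
After op 2 [order #2] limit_sell(price=95, qty=8): fills=#1x#2:2@96; bids=[-] asks=[#2:6@95]
After op 3 [order #3] limit_sell(price=105, qty=1): fills=none; bids=[-] asks=[#2:6@95 #3:1@105]
After op 4 [order #4] market_buy(qty=4): fills=#4x#2:4@95; bids=[-] asks=[#2:2@95 #3:1@105]
After op 5 [order #5] limit_sell(price=102, qty=1): fills=none; bids=[-] asks=[#2:2@95 #5:1@102 #3:1@105]

Answer: BIDS (highest first):
  (empty)
ASKS (lowest first):
  #2: 2@95
  #5: 1@102
  #3: 1@105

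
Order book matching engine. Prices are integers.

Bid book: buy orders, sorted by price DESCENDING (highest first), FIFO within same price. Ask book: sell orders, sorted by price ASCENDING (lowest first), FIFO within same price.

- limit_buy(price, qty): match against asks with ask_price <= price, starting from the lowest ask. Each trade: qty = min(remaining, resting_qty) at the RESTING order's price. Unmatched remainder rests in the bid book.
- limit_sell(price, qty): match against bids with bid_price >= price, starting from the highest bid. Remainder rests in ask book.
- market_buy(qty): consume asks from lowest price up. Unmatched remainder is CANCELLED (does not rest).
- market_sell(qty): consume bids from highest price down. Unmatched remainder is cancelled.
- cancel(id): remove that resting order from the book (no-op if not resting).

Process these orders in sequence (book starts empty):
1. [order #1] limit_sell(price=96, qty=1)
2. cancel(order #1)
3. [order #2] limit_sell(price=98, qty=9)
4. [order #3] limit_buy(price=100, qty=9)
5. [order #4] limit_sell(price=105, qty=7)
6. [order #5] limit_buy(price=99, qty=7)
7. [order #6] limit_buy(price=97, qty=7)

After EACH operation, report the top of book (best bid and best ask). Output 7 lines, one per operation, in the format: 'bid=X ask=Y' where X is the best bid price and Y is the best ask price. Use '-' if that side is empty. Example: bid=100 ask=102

After op 1 [order #1] limit_sell(price=96, qty=1): fills=none; bids=[-] asks=[#1:1@96]
After op 2 cancel(order #1): fills=none; bids=[-] asks=[-]
After op 3 [order #2] limit_sell(price=98, qty=9): fills=none; bids=[-] asks=[#2:9@98]
After op 4 [order #3] limit_buy(price=100, qty=9): fills=#3x#2:9@98; bids=[-] asks=[-]
After op 5 [order #4] limit_sell(price=105, qty=7): fills=none; bids=[-] asks=[#4:7@105]
After op 6 [order #5] limit_buy(price=99, qty=7): fills=none; bids=[#5:7@99] asks=[#4:7@105]
After op 7 [order #6] limit_buy(price=97, qty=7): fills=none; bids=[#5:7@99 #6:7@97] asks=[#4:7@105]

Answer: bid=- ask=96
bid=- ask=-
bid=- ask=98
bid=- ask=-
bid=- ask=105
bid=99 ask=105
bid=99 ask=105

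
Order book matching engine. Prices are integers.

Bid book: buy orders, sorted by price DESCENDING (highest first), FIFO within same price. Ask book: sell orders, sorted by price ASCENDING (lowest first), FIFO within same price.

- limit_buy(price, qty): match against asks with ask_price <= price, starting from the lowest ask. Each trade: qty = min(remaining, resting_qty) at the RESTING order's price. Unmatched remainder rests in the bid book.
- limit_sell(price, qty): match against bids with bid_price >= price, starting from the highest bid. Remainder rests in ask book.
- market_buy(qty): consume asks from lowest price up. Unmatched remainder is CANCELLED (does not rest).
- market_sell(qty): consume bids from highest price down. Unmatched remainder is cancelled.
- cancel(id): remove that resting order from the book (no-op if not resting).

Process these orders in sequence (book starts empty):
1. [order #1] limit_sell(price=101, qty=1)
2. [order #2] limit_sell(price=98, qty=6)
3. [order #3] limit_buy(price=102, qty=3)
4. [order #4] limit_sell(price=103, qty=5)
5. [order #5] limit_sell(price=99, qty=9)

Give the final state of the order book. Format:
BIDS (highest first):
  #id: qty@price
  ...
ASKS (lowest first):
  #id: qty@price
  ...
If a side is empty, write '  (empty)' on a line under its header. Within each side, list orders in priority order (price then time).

After op 1 [order #1] limit_sell(price=101, qty=1): fills=none; bids=[-] asks=[#1:1@101]
After op 2 [order #2] limit_sell(price=98, qty=6): fills=none; bids=[-] asks=[#2:6@98 #1:1@101]
After op 3 [order #3] limit_buy(price=102, qty=3): fills=#3x#2:3@98; bids=[-] asks=[#2:3@98 #1:1@101]
After op 4 [order #4] limit_sell(price=103, qty=5): fills=none; bids=[-] asks=[#2:3@98 #1:1@101 #4:5@103]
After op 5 [order #5] limit_sell(price=99, qty=9): fills=none; bids=[-] asks=[#2:3@98 #5:9@99 #1:1@101 #4:5@103]

Answer: BIDS (highest first):
  (empty)
ASKS (lowest first):
  #2: 3@98
  #5: 9@99
  #1: 1@101
  #4: 5@103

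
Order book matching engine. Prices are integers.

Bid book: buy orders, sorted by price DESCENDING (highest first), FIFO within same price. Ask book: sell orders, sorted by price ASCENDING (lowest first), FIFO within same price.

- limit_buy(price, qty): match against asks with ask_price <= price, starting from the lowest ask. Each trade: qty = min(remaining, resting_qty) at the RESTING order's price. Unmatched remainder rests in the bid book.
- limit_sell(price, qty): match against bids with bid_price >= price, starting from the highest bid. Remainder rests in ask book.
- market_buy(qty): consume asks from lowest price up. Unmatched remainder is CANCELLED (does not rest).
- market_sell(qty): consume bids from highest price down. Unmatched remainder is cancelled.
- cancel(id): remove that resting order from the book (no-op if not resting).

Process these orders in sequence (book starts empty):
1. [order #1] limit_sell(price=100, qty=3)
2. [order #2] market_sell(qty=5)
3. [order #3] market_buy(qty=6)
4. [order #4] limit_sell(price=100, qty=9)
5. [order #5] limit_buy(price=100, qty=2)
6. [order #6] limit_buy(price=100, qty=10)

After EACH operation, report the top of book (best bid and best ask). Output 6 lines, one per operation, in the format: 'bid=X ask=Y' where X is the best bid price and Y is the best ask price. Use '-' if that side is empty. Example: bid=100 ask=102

After op 1 [order #1] limit_sell(price=100, qty=3): fills=none; bids=[-] asks=[#1:3@100]
After op 2 [order #2] market_sell(qty=5): fills=none; bids=[-] asks=[#1:3@100]
After op 3 [order #3] market_buy(qty=6): fills=#3x#1:3@100; bids=[-] asks=[-]
After op 4 [order #4] limit_sell(price=100, qty=9): fills=none; bids=[-] asks=[#4:9@100]
After op 5 [order #5] limit_buy(price=100, qty=2): fills=#5x#4:2@100; bids=[-] asks=[#4:7@100]
After op 6 [order #6] limit_buy(price=100, qty=10): fills=#6x#4:7@100; bids=[#6:3@100] asks=[-]

Answer: bid=- ask=100
bid=- ask=100
bid=- ask=-
bid=- ask=100
bid=- ask=100
bid=100 ask=-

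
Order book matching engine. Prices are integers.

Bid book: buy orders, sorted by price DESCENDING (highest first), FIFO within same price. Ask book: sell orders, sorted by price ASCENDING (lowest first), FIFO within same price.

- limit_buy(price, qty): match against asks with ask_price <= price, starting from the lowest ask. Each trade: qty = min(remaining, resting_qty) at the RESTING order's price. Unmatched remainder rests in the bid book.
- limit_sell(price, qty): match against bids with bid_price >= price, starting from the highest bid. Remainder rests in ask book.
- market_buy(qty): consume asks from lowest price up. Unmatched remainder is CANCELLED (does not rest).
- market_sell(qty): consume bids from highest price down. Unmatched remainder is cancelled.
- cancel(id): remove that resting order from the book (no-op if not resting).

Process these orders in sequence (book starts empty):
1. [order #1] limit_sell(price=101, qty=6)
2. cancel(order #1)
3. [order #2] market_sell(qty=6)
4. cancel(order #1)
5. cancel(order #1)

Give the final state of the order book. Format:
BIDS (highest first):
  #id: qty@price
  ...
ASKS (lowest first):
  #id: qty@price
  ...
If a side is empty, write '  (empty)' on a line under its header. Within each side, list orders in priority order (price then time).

Answer: BIDS (highest first):
  (empty)
ASKS (lowest first):
  (empty)

Derivation:
After op 1 [order #1] limit_sell(price=101, qty=6): fills=none; bids=[-] asks=[#1:6@101]
After op 2 cancel(order #1): fills=none; bids=[-] asks=[-]
After op 3 [order #2] market_sell(qty=6): fills=none; bids=[-] asks=[-]
After op 4 cancel(order #1): fills=none; bids=[-] asks=[-]
After op 5 cancel(order #1): fills=none; bids=[-] asks=[-]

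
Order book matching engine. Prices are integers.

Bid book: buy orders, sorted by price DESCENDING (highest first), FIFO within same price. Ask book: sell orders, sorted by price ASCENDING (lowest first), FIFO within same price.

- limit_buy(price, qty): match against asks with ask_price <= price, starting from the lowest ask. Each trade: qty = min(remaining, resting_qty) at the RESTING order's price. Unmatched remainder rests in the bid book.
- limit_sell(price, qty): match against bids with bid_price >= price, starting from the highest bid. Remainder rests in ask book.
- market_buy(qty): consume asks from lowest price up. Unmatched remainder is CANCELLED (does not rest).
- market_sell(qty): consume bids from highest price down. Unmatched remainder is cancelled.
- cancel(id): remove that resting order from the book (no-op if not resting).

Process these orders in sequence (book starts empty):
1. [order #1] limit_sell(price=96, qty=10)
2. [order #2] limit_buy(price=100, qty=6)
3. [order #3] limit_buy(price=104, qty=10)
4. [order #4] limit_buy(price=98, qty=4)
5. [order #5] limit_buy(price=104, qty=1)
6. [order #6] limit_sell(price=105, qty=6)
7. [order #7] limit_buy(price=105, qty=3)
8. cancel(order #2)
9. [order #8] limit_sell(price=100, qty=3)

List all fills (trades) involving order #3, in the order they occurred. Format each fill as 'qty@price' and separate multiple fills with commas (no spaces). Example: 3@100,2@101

After op 1 [order #1] limit_sell(price=96, qty=10): fills=none; bids=[-] asks=[#1:10@96]
After op 2 [order #2] limit_buy(price=100, qty=6): fills=#2x#1:6@96; bids=[-] asks=[#1:4@96]
After op 3 [order #3] limit_buy(price=104, qty=10): fills=#3x#1:4@96; bids=[#3:6@104] asks=[-]
After op 4 [order #4] limit_buy(price=98, qty=4): fills=none; bids=[#3:6@104 #4:4@98] asks=[-]
After op 5 [order #5] limit_buy(price=104, qty=1): fills=none; bids=[#3:6@104 #5:1@104 #4:4@98] asks=[-]
After op 6 [order #6] limit_sell(price=105, qty=6): fills=none; bids=[#3:6@104 #5:1@104 #4:4@98] asks=[#6:6@105]
After op 7 [order #7] limit_buy(price=105, qty=3): fills=#7x#6:3@105; bids=[#3:6@104 #5:1@104 #4:4@98] asks=[#6:3@105]
After op 8 cancel(order #2): fills=none; bids=[#3:6@104 #5:1@104 #4:4@98] asks=[#6:3@105]
After op 9 [order #8] limit_sell(price=100, qty=3): fills=#3x#8:3@104; bids=[#3:3@104 #5:1@104 #4:4@98] asks=[#6:3@105]

Answer: 4@96,3@104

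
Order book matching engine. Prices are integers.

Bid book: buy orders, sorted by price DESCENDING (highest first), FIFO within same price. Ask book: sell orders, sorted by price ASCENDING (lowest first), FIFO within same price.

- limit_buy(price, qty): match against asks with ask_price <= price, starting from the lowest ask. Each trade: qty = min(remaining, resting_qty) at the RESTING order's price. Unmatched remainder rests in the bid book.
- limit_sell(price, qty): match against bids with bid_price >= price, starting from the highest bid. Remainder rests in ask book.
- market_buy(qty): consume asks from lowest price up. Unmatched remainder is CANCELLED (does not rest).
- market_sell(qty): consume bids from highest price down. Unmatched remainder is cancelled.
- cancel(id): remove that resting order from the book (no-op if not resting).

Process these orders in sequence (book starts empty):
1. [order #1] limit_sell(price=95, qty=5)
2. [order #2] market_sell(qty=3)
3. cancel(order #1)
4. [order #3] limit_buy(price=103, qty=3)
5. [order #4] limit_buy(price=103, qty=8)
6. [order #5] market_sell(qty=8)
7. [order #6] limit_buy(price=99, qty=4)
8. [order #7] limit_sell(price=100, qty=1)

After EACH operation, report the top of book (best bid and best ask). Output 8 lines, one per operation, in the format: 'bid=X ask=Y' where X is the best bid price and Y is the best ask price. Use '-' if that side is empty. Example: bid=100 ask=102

After op 1 [order #1] limit_sell(price=95, qty=5): fills=none; bids=[-] asks=[#1:5@95]
After op 2 [order #2] market_sell(qty=3): fills=none; bids=[-] asks=[#1:5@95]
After op 3 cancel(order #1): fills=none; bids=[-] asks=[-]
After op 4 [order #3] limit_buy(price=103, qty=3): fills=none; bids=[#3:3@103] asks=[-]
After op 5 [order #4] limit_buy(price=103, qty=8): fills=none; bids=[#3:3@103 #4:8@103] asks=[-]
After op 6 [order #5] market_sell(qty=8): fills=#3x#5:3@103 #4x#5:5@103; bids=[#4:3@103] asks=[-]
After op 7 [order #6] limit_buy(price=99, qty=4): fills=none; bids=[#4:3@103 #6:4@99] asks=[-]
After op 8 [order #7] limit_sell(price=100, qty=1): fills=#4x#7:1@103; bids=[#4:2@103 #6:4@99] asks=[-]

Answer: bid=- ask=95
bid=- ask=95
bid=- ask=-
bid=103 ask=-
bid=103 ask=-
bid=103 ask=-
bid=103 ask=-
bid=103 ask=-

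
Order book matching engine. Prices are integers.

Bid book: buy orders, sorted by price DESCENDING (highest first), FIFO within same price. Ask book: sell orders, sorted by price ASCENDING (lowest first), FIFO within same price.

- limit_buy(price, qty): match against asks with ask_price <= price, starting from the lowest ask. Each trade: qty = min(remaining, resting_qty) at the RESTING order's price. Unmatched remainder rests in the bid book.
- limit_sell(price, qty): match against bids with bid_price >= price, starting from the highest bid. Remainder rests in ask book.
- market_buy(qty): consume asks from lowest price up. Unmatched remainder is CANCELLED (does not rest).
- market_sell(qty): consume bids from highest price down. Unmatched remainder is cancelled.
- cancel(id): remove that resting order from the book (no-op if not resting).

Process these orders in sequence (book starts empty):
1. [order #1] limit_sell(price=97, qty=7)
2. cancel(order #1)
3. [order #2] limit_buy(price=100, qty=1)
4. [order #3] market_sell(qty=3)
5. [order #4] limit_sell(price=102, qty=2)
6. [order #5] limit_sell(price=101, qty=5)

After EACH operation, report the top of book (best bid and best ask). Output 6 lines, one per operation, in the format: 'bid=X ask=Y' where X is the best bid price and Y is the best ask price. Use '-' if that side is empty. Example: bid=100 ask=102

After op 1 [order #1] limit_sell(price=97, qty=7): fills=none; bids=[-] asks=[#1:7@97]
After op 2 cancel(order #1): fills=none; bids=[-] asks=[-]
After op 3 [order #2] limit_buy(price=100, qty=1): fills=none; bids=[#2:1@100] asks=[-]
After op 4 [order #3] market_sell(qty=3): fills=#2x#3:1@100; bids=[-] asks=[-]
After op 5 [order #4] limit_sell(price=102, qty=2): fills=none; bids=[-] asks=[#4:2@102]
After op 6 [order #5] limit_sell(price=101, qty=5): fills=none; bids=[-] asks=[#5:5@101 #4:2@102]

Answer: bid=- ask=97
bid=- ask=-
bid=100 ask=-
bid=- ask=-
bid=- ask=102
bid=- ask=101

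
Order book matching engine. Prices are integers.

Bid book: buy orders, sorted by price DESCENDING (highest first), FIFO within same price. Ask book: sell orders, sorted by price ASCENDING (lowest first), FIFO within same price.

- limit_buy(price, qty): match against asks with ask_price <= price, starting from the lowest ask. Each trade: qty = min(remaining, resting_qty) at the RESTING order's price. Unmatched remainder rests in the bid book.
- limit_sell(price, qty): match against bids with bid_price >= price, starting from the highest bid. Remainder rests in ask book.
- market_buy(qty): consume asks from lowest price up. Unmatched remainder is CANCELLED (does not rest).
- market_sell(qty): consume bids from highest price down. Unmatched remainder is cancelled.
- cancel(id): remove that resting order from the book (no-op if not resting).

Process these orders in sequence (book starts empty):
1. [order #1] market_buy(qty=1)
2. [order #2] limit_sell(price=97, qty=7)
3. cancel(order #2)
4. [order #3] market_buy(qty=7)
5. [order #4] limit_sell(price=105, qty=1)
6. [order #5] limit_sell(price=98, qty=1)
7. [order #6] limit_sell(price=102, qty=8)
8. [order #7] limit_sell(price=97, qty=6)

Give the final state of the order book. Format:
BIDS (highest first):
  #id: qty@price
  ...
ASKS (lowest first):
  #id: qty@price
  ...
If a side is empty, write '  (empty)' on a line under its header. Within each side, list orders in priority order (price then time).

Answer: BIDS (highest first):
  (empty)
ASKS (lowest first):
  #7: 6@97
  #5: 1@98
  #6: 8@102
  #4: 1@105

Derivation:
After op 1 [order #1] market_buy(qty=1): fills=none; bids=[-] asks=[-]
After op 2 [order #2] limit_sell(price=97, qty=7): fills=none; bids=[-] asks=[#2:7@97]
After op 3 cancel(order #2): fills=none; bids=[-] asks=[-]
After op 4 [order #3] market_buy(qty=7): fills=none; bids=[-] asks=[-]
After op 5 [order #4] limit_sell(price=105, qty=1): fills=none; bids=[-] asks=[#4:1@105]
After op 6 [order #5] limit_sell(price=98, qty=1): fills=none; bids=[-] asks=[#5:1@98 #4:1@105]
After op 7 [order #6] limit_sell(price=102, qty=8): fills=none; bids=[-] asks=[#5:1@98 #6:8@102 #4:1@105]
After op 8 [order #7] limit_sell(price=97, qty=6): fills=none; bids=[-] asks=[#7:6@97 #5:1@98 #6:8@102 #4:1@105]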